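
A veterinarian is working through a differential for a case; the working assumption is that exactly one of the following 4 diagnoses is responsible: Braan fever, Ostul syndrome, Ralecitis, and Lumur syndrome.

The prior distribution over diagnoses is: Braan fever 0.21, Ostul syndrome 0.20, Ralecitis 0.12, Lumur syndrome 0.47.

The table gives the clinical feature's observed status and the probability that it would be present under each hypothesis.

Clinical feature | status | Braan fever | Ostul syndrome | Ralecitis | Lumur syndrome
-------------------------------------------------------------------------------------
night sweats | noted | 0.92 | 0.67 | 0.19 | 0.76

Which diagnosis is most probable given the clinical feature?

Lumur syndrome

By Bayes' rule, the unnormalized weight for each hypothesis is prior × likelihood:
  Braan fever: 0.21 × 0.92 = 0.1932
  Ostul syndrome: 0.20 × 0.67 = 0.134
  Ralecitis: 0.12 × 0.19 = 0.0228
  Lumur syndrome: 0.47 × 0.76 = 0.3572
Normalizing constant Z = 0.1932 + 0.134 + 0.0228 + 0.3572 = 0.7072.
P(Braan fever | evidence) ≈ 0.1932 / 0.7072 ≈ 0.273
P(Ostul syndrome | evidence) ≈ 0.134 / 0.7072 ≈ 0.189
P(Ralecitis | evidence) ≈ 0.0228 / 0.7072 ≈ 0.032
P(Lumur syndrome | evidence) ≈ 0.3572 / 0.7072 ≈ 0.505
The largest is 0.505, so Lumur syndrome is most probable.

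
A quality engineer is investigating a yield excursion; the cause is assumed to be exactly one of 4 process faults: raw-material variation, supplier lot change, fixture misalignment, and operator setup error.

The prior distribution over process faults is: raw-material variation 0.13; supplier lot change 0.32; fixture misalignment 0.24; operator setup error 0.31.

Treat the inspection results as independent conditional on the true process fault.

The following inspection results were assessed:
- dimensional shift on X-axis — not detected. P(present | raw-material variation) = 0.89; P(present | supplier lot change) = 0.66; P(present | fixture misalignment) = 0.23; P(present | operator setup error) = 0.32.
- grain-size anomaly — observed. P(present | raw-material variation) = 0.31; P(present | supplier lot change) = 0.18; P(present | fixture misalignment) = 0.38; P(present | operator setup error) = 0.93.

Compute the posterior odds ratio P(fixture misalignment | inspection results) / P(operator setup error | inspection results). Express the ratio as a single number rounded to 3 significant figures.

The normalizing constant cancels in an odds ratio, so compute prior × likelihood for the two hypotheses only (using 1 − P(present | H) for each absent inspection result):
  fixture misalignment: 0.24 × (1 − 0.23) × 0.38 = 0.070224
  operator setup error: 0.31 × (1 − 0.32) × 0.93 = 0.19604
Odds(fixture misalignment : operator setup error) = 0.070224 / 0.19604 ≈ 0.358.

0.358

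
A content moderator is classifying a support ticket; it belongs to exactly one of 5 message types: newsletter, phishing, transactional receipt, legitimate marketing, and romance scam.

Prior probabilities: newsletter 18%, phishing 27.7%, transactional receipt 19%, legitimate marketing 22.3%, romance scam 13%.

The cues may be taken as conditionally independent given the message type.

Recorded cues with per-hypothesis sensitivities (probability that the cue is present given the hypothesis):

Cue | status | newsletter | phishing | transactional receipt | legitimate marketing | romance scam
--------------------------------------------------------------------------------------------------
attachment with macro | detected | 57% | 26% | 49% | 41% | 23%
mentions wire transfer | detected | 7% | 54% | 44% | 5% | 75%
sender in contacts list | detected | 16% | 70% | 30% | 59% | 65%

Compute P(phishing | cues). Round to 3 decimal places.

By Bayes' rule with conditional independence, the unnormalized weight for each hypothesis is prior × ∏ likelihoods:
  newsletter: 0.180 × 0.57 × 0.07 × 0.16 = 0.0011491
  phishing: 0.277 × 0.26 × 0.54 × 0.70 = 0.027224
  transactional receipt: 0.190 × 0.49 × 0.44 × 0.30 = 0.012289
  legitimate marketing: 0.223 × 0.41 × 0.05 × 0.59 = 0.0026972
  romance scam: 0.130 × 0.23 × 0.75 × 0.65 = 0.014576
Normalizing constant Z = 0.0011491 + 0.027224 + 0.012289 + 0.0026972 + 0.014576 = 0.057935.
P(phishing | evidence) = 0.027224 / 0.057935 ≈ 0.470.

0.470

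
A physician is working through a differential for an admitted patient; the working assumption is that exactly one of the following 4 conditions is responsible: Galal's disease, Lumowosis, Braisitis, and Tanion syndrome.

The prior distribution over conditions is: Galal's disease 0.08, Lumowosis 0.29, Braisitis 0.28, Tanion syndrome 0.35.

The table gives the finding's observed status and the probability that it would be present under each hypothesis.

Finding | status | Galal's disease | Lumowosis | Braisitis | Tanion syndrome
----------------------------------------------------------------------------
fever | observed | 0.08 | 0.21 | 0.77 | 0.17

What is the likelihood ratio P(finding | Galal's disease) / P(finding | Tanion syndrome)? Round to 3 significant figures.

0.471

The Bayes factor is the ratio of the two likelihoods.
  Galal's disease: 0.08
  Tanion syndrome: 0.17
Bayes factor = 0.08 / 0.17 ≈ 0.471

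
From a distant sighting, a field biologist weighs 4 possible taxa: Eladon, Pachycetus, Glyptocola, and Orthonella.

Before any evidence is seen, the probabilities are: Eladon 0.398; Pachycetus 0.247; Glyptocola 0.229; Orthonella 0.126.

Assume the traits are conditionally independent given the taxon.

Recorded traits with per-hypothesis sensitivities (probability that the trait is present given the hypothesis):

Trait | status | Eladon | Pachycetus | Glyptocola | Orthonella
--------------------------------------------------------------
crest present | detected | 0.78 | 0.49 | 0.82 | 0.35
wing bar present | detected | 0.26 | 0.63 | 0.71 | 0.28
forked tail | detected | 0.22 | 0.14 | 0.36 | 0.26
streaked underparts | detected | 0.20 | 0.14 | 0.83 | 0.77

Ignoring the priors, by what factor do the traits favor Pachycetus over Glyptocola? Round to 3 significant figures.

0.0348

The Bayes factor is the ratio of the joint likelihoods of the trait pattern under the two hypotheses.
  Pachycetus: 0.49 × 0.63 × 0.14 × 0.14 = 0.0060505
  Glyptocola: 0.82 × 0.71 × 0.36 × 0.83 = 0.17396
Bayes factor = 0.0060505 / 0.17396 ≈ 0.0348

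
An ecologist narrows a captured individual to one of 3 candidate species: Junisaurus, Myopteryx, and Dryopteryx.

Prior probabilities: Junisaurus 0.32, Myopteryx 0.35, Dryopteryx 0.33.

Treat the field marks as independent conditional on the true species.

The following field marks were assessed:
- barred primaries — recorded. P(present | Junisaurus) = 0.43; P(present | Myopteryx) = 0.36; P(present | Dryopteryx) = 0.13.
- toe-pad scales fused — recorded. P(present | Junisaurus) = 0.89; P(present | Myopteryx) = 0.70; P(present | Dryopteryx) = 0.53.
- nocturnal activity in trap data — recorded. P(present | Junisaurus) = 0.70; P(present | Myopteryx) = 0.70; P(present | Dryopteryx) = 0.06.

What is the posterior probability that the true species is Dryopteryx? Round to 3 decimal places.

0.009

For each hypothesis, the unnormalized posterior weight is prior × product of the field mark likelihoods:
  Junisaurus: 0.32 × 0.43 × 0.89 × 0.70 = 0.085725
  Myopteryx: 0.35 × 0.36 × 0.70 × 0.70 = 0.06174
  Dryopteryx: 0.33 × 0.13 × 0.53 × 0.06 = 0.0013642
Normalizing constant Z = 0.085725 + 0.06174 + 0.0013642 = 0.14883.
P(Dryopteryx | evidence) = 0.0013642 / 0.14883 ≈ 0.009.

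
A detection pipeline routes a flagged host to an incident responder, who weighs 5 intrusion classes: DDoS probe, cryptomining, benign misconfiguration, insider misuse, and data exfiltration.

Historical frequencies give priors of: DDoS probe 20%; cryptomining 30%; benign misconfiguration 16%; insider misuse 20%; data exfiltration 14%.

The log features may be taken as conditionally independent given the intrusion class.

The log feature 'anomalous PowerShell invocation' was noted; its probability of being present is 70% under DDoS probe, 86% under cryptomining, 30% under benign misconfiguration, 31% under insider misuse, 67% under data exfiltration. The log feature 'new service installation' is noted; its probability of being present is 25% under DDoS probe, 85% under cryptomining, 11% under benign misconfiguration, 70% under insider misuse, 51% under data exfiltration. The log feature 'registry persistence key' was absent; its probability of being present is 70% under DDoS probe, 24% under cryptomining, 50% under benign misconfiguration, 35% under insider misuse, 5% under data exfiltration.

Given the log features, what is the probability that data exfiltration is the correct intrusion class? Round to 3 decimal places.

0.179

Multiply each prior by the joint likelihood of the log feature pattern (using 1 − P(present | H) for each absent log feature):
  DDoS probe: 0.20 × 0.70 × 0.25 × (1 − 0.70) = 0.0105
  cryptomining: 0.30 × 0.86 × 0.85 × (1 − 0.24) = 0.16667
  benign misconfiguration: 0.16 × 0.30 × 0.11 × (1 − 0.50) = 0.00264
  insider misuse: 0.20 × 0.31 × 0.70 × (1 − 0.35) = 0.02821
  data exfiltration: 0.14 × 0.67 × 0.51 × (1 − 0.05) = 0.045446
Marginal likelihood of the evidence = 0.25346.
P(data exfiltration | evidence) = 0.045446 / 0.25346 ≈ 0.179.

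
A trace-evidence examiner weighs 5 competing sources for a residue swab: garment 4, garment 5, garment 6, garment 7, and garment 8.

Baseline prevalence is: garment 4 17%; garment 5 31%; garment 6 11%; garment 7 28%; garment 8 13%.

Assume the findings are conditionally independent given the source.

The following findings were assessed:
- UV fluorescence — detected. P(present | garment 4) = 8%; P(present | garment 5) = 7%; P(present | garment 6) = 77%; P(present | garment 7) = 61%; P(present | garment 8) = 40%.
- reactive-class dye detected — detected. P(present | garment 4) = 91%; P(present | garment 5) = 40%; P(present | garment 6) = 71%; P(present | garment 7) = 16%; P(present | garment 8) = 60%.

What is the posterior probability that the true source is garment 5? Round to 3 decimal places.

By Bayes' rule with conditional independence, the unnormalized weight for each hypothesis is prior × ∏ likelihoods:
  garment 4: 0.17 × 0.08 × 0.91 = 0.012376
  garment 5: 0.31 × 0.07 × 0.40 = 0.00868
  garment 6: 0.11 × 0.77 × 0.71 = 0.060137
  garment 7: 0.28 × 0.61 × 0.16 = 0.027328
  garment 8: 0.13 × 0.40 × 0.60 = 0.0312
Marginal likelihood of the evidence = 0.13972.
P(garment 5 | evidence) = 0.00868 / 0.13972 ≈ 0.062.

0.062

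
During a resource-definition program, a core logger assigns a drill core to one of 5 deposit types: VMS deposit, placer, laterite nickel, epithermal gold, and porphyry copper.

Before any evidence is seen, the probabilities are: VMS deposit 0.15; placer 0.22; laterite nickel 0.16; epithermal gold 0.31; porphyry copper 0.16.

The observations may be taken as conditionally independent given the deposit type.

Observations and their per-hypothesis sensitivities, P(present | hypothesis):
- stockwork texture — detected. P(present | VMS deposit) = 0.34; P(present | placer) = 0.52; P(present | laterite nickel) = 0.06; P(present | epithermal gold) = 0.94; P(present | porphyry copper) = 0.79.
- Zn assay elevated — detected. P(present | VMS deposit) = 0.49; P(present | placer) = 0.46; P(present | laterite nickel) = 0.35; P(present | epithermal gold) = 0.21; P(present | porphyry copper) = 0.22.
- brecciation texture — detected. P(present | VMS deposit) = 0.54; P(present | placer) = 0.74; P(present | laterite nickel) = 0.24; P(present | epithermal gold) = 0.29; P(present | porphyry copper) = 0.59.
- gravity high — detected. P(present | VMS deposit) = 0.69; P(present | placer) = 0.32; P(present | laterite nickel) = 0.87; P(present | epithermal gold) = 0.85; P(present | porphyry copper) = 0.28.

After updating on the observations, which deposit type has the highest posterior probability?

By Bayes' rule with conditional independence, the unnormalized weight for each hypothesis is prior × ∏ likelihoods:
  VMS deposit: 0.15 × 0.34 × 0.49 × 0.54 × 0.69 = 0.0093113
  placer: 0.22 × 0.52 × 0.46 × 0.74 × 0.32 = 0.012461
  laterite nickel: 0.16 × 0.06 × 0.35 × 0.24 × 0.87 = 0.00070157
  epithermal gold: 0.31 × 0.94 × 0.21 × 0.29 × 0.85 = 0.015084
  porphyry copper: 0.16 × 0.79 × 0.22 × 0.59 × 0.28 = 0.0045939
Normalizing constant Z = 0.0093113 + 0.012461 + 0.00070157 + 0.015084 + 0.0045939 = 0.042152.
P(VMS deposit | evidence) ≈ 0.0093113 / 0.042152 ≈ 0.221
P(placer | evidence) ≈ 0.012461 / 0.042152 ≈ 0.296
P(laterite nickel | evidence) ≈ 0.00070157 / 0.042152 ≈ 0.017
P(epithermal gold | evidence) ≈ 0.015084 / 0.042152 ≈ 0.358
P(porphyry copper | evidence) ≈ 0.0045939 / 0.042152 ≈ 0.109
The largest is 0.358, so epithermal gold is most probable.

epithermal gold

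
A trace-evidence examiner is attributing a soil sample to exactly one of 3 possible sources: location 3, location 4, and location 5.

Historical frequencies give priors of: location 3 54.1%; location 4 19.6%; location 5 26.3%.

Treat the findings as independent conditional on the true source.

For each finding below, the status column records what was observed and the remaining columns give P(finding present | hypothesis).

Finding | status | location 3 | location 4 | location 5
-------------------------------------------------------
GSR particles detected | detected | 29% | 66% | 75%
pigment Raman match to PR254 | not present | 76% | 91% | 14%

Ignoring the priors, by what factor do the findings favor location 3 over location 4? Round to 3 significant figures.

1.17

Joint likelihood of the evidence pattern under each hypothesis (using 1 − P(present | H) for each absent finding):
  location 3: 0.29 × (1 − 0.76) = 0.0696
  location 4: 0.66 × (1 − 0.91) = 0.0594
Bayes factor = 0.0696 / 0.0594 ≈ 1.17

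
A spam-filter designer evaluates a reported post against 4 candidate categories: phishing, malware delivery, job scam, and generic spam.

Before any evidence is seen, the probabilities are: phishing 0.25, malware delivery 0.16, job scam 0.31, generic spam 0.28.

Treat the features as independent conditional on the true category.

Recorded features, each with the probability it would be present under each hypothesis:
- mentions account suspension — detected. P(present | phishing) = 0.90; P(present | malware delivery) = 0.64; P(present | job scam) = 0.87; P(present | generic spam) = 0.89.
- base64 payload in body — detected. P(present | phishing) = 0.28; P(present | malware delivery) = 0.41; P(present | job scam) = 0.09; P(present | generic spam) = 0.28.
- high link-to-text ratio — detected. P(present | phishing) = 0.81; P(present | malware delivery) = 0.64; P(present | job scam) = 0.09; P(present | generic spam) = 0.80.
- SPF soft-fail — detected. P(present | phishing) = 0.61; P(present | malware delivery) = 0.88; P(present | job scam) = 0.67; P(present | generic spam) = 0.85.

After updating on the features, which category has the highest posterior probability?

By Bayes' rule with conditional independence, the unnormalized weight for each hypothesis is prior × ∏ likelihoods:
  phishing: 0.25 × 0.90 × 0.28 × 0.81 × 0.61 = 0.031128
  malware delivery: 0.16 × 0.64 × 0.41 × 0.64 × 0.88 = 0.023645
  job scam: 0.31 × 0.87 × 0.09 × 0.09 × 0.67 = 0.0014637
  generic spam: 0.28 × 0.89 × 0.28 × 0.80 × 0.85 = 0.047448
Normalizing constant Z = 0.031128 + 0.023645 + 0.0014637 + 0.047448 = 0.10369.
P(phishing | evidence) ≈ 0.031128 / 0.10369 ≈ 0.300
P(malware delivery | evidence) ≈ 0.023645 / 0.10369 ≈ 0.228
P(job scam | evidence) ≈ 0.0014637 / 0.10369 ≈ 0.014
P(generic spam | evidence) ≈ 0.047448 / 0.10369 ≈ 0.458
The largest is 0.458, so generic spam is most probable.

generic spam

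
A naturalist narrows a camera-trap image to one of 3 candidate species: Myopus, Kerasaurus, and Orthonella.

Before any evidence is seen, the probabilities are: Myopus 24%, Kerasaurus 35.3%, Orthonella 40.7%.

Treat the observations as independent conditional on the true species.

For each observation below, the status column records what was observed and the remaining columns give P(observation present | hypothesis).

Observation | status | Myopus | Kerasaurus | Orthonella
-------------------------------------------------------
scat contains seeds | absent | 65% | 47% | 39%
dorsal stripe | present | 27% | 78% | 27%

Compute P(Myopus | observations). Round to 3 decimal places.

0.096

For each hypothesis, the unnormalized posterior weight is prior × product of the observation likelihoods (using 1 − P(present | H) for each absent observation):
  Myopus: 0.240 × (1 − 0.65) × 0.27 = 0.02268
  Kerasaurus: 0.353 × (1 − 0.47) × 0.78 = 0.14593
  Orthonella: 0.407 × (1 − 0.39) × 0.27 = 0.067033
Marginal likelihood of the evidence = 0.23564.
P(Myopus | evidence) = 0.02268 / 0.23564 ≈ 0.096.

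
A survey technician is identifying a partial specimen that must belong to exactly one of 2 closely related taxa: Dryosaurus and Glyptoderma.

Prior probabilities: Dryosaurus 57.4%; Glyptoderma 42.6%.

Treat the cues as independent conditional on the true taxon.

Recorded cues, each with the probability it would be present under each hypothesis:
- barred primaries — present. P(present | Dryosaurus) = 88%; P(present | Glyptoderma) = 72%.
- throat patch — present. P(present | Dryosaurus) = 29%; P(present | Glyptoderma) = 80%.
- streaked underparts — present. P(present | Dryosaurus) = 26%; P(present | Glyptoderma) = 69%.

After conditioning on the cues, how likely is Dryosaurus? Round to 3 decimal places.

By Bayes' rule with conditional independence, the unnormalized weight for each hypothesis is prior × ∏ likelihoods:
  Dryosaurus: 0.574 × 0.88 × 0.29 × 0.26 = 0.038086
  Glyptoderma: 0.426 × 0.72 × 0.80 × 0.69 = 0.16931
The unnormalized weights sum to 0.2074.
P(Dryosaurus | evidence) = 0.038086 / 0.2074 ≈ 0.184.

0.184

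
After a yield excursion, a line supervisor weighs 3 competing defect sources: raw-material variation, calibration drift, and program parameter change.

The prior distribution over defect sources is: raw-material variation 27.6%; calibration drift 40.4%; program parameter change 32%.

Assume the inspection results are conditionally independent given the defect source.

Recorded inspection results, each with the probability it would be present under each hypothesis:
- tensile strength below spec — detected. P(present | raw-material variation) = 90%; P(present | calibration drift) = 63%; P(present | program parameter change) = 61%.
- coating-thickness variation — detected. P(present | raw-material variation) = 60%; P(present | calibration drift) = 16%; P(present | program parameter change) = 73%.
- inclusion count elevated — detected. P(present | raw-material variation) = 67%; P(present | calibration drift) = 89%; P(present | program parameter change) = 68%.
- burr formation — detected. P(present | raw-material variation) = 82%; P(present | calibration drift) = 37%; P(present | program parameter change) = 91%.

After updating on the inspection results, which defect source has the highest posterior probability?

By Bayes' rule with conditional independence, the unnormalized weight for each hypothesis is prior × ∏ likelihoods:
  raw-material variation: 0.276 × 0.90 × 0.60 × 0.67 × 0.82 = 0.081883
  calibration drift: 0.404 × 0.63 × 0.16 × 0.89 × 0.37 = 0.01341
  program parameter change: 0.320 × 0.61 × 0.73 × 0.68 × 0.91 = 0.088177
The unnormalized weights sum to 0.18347.
P(raw-material variation | evidence) ≈ 0.081883 / 0.18347 ≈ 0.446
P(calibration drift | evidence) ≈ 0.01341 / 0.18347 ≈ 0.073
P(program parameter change | evidence) ≈ 0.088177 / 0.18347 ≈ 0.481
The largest is 0.481, so program parameter change is most probable.

program parameter change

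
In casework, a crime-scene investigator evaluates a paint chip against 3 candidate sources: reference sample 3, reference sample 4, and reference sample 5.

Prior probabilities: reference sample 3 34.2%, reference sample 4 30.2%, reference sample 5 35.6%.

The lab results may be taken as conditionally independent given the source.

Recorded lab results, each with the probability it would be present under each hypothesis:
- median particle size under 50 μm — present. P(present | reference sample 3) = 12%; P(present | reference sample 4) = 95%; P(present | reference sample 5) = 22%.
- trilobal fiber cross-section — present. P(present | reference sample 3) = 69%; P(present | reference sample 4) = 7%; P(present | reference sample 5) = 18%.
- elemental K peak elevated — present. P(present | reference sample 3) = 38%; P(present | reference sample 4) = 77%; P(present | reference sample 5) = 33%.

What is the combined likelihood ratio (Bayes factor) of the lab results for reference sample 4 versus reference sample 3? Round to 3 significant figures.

1.63

Take the product of per-lab result likelihoods under each hypothesis, then divide.
  reference sample 4: 0.95 × 0.07 × 0.77 = 0.051205
  reference sample 3: 0.12 × 0.69 × 0.38 = 0.031464
Bayes factor = 0.051205 / 0.031464 ≈ 1.63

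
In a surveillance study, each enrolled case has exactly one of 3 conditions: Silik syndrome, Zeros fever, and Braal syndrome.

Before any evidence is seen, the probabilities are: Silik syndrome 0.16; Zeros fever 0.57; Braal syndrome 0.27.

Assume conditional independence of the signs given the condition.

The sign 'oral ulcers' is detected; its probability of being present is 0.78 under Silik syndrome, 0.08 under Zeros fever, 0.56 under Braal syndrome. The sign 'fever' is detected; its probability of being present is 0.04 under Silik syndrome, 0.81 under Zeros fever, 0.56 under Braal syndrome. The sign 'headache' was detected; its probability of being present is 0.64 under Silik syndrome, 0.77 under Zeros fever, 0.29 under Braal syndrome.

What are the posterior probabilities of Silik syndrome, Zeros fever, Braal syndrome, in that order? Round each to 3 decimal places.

For each hypothesis, the unnormalized posterior weight is prior × product of the sign likelihoods:
  Silik syndrome: 0.16 × 0.78 × 0.04 × 0.64 = 0.0031949
  Zeros fever: 0.57 × 0.08 × 0.81 × 0.77 = 0.028441
  Braal syndrome: 0.27 × 0.56 × 0.56 × 0.29 = 0.024555
Normalizing constant Z = 0.0031949 + 0.028441 + 0.024555 = 0.05619.
P(Silik syndrome | evidence) = 0.0031949 / 0.05619 ≈ 0.057
P(Zeros fever | evidence) = 0.028441 / 0.05619 ≈ 0.506
P(Braal syndrome | evidence) = 0.024555 / 0.05619 ≈ 0.437

0.057, 0.506, 0.437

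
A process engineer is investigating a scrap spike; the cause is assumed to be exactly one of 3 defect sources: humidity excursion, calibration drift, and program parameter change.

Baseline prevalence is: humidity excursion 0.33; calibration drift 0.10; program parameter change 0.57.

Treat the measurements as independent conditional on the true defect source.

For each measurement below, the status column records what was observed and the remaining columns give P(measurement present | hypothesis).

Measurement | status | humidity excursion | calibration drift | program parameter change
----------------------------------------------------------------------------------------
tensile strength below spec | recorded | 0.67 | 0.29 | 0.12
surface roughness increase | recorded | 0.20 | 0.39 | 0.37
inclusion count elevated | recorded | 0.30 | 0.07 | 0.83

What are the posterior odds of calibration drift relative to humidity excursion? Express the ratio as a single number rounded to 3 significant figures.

Posterior odds equal prior odds times the likelihood ratio; only the two competing hypotheses matter.
  calibration drift: 0.10 × 0.29 × 0.39 × 0.07 = 0.0007917
  humidity excursion: 0.33 × 0.67 × 0.20 × 0.30 = 0.013266
Posterior odds = 0.0007917 / 0.013266 ≈ 0.0597.

0.0597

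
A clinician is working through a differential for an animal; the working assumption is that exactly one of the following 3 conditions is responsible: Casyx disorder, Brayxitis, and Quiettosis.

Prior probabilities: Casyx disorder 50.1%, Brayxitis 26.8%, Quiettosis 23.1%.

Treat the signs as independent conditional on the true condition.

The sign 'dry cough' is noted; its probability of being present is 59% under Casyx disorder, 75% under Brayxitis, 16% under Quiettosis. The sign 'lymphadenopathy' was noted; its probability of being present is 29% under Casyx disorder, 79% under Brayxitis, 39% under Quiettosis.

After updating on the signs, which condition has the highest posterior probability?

Brayxitis

For each hypothesis, the unnormalized posterior weight is prior × product of the sign likelihoods:
  Casyx disorder: 0.501 × 0.59 × 0.29 = 0.085721
  Brayxitis: 0.268 × 0.75 × 0.79 = 0.15879
  Quiettosis: 0.231 × 0.16 × 0.39 = 0.014414
Normalizing constant Z = 0.085721 + 0.15879 + 0.014414 = 0.25893.
P(Casyx disorder | evidence) ≈ 0.085721 / 0.25893 ≈ 0.331
P(Brayxitis | evidence) ≈ 0.15879 / 0.25893 ≈ 0.613
P(Quiettosis | evidence) ≈ 0.014414 / 0.25893 ≈ 0.056
The largest is 0.613, so Brayxitis is most probable.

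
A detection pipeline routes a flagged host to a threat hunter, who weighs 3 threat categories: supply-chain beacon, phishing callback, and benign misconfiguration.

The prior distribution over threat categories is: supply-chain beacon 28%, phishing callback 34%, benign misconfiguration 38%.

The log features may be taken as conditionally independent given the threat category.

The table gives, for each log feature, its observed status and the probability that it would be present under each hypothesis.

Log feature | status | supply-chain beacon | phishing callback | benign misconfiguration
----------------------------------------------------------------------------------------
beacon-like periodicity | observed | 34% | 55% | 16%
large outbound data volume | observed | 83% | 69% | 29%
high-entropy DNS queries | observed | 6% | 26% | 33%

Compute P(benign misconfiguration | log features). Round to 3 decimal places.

By Bayes' rule with conditional independence, the unnormalized weight for each hypothesis is prior × ∏ likelihoods:
  supply-chain beacon: 0.28 × 0.34 × 0.83 × 0.06 = 0.004741
  phishing callback: 0.34 × 0.55 × 0.69 × 0.26 = 0.033548
  benign misconfiguration: 0.38 × 0.16 × 0.29 × 0.33 = 0.0058186
Normalizing constant Z = 0.004741 + 0.033548 + 0.0058186 = 0.044107.
P(benign misconfiguration | evidence) = 0.0058186 / 0.044107 ≈ 0.132.

0.132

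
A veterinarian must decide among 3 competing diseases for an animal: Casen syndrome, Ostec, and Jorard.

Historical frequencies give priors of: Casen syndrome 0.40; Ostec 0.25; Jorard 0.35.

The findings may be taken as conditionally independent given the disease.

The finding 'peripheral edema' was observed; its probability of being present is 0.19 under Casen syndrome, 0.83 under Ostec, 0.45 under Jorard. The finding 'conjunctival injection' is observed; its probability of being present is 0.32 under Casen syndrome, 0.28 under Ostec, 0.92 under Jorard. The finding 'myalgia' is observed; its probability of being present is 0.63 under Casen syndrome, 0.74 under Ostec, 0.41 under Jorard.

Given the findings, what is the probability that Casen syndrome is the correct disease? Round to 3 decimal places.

By Bayes' rule with conditional independence, the unnormalized weight for each hypothesis is prior × ∏ likelihoods:
  Casen syndrome: 0.40 × 0.19 × 0.32 × 0.63 = 0.015322
  Ostec: 0.25 × 0.83 × 0.28 × 0.74 = 0.042994
  Jorard: 0.35 × 0.45 × 0.92 × 0.41 = 0.059409
The unnormalized weights sum to 0.11772.
P(Casen syndrome | evidence) = 0.015322 / 0.11772 ≈ 0.130.

0.130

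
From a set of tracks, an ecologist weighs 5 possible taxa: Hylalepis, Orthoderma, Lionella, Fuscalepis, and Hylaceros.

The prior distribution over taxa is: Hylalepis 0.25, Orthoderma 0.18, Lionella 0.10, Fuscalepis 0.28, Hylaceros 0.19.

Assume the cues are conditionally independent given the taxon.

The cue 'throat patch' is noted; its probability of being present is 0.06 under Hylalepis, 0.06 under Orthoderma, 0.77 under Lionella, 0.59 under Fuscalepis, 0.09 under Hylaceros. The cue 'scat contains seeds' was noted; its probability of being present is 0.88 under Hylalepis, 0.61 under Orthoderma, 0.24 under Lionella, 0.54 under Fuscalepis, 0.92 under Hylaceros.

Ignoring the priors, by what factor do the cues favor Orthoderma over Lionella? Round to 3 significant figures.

The Bayes factor is the ratio of the joint likelihoods of the cue pattern under the two hypotheses.
  Orthoderma: 0.06 × 0.61 = 0.0366
  Lionella: 0.77 × 0.24 = 0.1848
Bayes factor = 0.0366 / 0.1848 ≈ 0.198

0.198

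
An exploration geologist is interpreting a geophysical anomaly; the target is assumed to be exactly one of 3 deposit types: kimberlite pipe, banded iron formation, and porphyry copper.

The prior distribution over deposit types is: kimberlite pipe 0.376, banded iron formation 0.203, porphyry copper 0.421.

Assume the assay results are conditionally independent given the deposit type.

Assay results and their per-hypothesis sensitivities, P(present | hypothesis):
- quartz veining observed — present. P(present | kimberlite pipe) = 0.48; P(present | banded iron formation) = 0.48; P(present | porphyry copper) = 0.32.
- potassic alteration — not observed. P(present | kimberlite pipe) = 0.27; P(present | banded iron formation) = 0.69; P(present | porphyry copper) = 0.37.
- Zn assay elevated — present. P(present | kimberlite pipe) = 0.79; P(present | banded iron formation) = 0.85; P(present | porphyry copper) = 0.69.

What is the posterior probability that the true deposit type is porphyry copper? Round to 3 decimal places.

By Bayes' rule with conditional independence, the unnormalized weight for each hypothesis is prior × ∏ likelihoods (using 1 − P(present | H) for each absent assay result):
  kimberlite pipe: 0.376 × 0.48 × (1 − 0.27) × 0.79 = 0.10408
  banded iron formation: 0.203 × 0.48 × (1 − 0.69) × 0.85 = 0.025675
  porphyry copper: 0.421 × 0.32 × (1 − 0.37) × 0.69 = 0.058563
Marginal likelihood of the evidence = 0.18832.
P(porphyry copper | evidence) = 0.058563 / 0.18832 ≈ 0.311.

0.311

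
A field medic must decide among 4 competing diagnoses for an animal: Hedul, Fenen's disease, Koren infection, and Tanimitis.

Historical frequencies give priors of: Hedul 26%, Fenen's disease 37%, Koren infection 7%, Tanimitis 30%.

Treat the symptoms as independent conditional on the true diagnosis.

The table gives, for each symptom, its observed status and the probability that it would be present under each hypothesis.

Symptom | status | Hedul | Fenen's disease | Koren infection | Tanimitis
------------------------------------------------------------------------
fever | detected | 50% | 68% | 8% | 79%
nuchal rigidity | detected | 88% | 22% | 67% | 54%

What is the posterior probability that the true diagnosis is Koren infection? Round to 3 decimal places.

0.012

Multiply each prior by the joint likelihood of the symptom pattern:
  Hedul: 0.26 × 0.50 × 0.88 = 0.1144
  Fenen's disease: 0.37 × 0.68 × 0.22 = 0.055352
  Koren infection: 0.07 × 0.08 × 0.67 = 0.003752
  Tanimitis: 0.30 × 0.79 × 0.54 = 0.12798
The unnormalized weights sum to 0.30148.
P(Koren infection | evidence) = 0.003752 / 0.30148 ≈ 0.012.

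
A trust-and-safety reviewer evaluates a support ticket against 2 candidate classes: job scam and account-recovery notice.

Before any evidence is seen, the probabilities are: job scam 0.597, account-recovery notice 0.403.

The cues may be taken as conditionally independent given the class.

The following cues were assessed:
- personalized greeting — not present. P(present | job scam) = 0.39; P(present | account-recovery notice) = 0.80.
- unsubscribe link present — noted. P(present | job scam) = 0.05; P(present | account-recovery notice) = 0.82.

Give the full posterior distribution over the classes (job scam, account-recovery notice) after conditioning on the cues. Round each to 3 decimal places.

For each hypothesis, the unnormalized posterior weight is prior × product of the cue likelihoods (using 1 − P(present | H) for each absent cue):
  job scam: 0.597 × (1 − 0.39) × 0.05 = 0.018208
  account-recovery notice: 0.403 × (1 − 0.80) × 0.82 = 0.066092
Normalizing constant Z = 0.018208 + 0.066092 = 0.0843.
P(job scam | evidence) = 0.018208 / 0.0843 ≈ 0.216
P(account-recovery notice | evidence) = 0.066092 / 0.0843 ≈ 0.784

0.216, 0.784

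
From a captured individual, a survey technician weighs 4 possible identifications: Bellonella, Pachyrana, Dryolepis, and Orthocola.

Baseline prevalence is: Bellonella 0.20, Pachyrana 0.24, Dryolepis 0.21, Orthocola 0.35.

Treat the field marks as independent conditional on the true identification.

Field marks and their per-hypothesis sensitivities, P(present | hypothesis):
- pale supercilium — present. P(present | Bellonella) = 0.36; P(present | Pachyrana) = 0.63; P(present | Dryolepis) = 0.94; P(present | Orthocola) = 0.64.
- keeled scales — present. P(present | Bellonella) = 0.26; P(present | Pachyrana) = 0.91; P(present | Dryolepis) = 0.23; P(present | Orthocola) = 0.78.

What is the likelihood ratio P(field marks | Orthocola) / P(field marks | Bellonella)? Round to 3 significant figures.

Joint likelihood of the field mark pattern under each hypothesis:
  Orthocola: 0.64 × 0.78 = 0.4992
  Bellonella: 0.36 × 0.26 = 0.0936
Bayes factor = 0.4992 / 0.0936 ≈ 5.33

5.33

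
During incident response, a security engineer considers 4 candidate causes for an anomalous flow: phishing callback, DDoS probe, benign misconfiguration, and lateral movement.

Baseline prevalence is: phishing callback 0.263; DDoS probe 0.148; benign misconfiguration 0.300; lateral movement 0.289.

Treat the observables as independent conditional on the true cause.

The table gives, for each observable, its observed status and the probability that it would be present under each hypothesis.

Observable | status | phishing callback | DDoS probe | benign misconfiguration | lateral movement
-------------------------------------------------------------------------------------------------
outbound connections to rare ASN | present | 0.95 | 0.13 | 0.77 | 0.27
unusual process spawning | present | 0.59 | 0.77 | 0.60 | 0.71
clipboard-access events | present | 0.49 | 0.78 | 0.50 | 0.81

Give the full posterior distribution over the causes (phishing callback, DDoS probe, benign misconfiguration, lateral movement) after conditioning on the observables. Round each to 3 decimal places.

0.365, 0.058, 0.350, 0.227

By Bayes' rule with conditional independence, the unnormalized weight for each hypothesis is prior × ∏ likelihoods:
  phishing callback: 0.263 × 0.95 × 0.59 × 0.49 = 0.072232
  DDoS probe: 0.148 × 0.13 × 0.77 × 0.78 = 0.011556
  benign misconfiguration: 0.300 × 0.77 × 0.60 × 0.50 = 0.0693
  lateral movement: 0.289 × 0.27 × 0.71 × 0.81 = 0.044875
Marginal likelihood of the evidence = 0.19796.
P(phishing callback | evidence) = 0.072232 / 0.19796 ≈ 0.365
P(DDoS probe | evidence) = 0.011556 / 0.19796 ≈ 0.058
P(benign misconfiguration | evidence) = 0.0693 / 0.19796 ≈ 0.350
P(lateral movement | evidence) = 0.044875 / 0.19796 ≈ 0.227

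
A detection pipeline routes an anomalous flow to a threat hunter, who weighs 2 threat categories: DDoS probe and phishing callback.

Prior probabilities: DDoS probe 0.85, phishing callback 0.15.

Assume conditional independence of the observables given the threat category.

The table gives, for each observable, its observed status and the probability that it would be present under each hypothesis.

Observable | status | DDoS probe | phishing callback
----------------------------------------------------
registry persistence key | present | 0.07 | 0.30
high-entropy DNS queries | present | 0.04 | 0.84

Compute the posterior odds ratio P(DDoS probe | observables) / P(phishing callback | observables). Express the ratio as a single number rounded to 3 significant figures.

0.0630

Posterior odds equal prior odds times the likelihood ratio; only the two competing hypotheses matter.
  DDoS probe: 0.85 × 0.07 × 0.04 = 0.00238
  phishing callback: 0.15 × 0.30 × 0.84 = 0.0378
Odds(DDoS probe : phishing callback) = 0.00238 / 0.0378 ≈ 0.0630.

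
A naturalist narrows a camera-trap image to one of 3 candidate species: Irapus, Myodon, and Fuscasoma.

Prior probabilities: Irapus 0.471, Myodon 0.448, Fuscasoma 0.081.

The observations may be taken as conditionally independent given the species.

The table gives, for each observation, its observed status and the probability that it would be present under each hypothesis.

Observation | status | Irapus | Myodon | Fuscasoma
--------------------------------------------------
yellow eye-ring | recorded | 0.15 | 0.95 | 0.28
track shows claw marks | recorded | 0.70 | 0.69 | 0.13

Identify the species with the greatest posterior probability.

Myodon

By Bayes' rule with conditional independence, the unnormalized weight for each hypothesis is prior × ∏ likelihoods:
  Irapus: 0.471 × 0.15 × 0.70 = 0.049455
  Myodon: 0.448 × 0.95 × 0.69 = 0.29366
  Fuscasoma: 0.081 × 0.28 × 0.13 = 0.0029484
Marginal likelihood of the evidence = 0.34607.
P(Irapus | evidence) ≈ 0.049455 / 0.34607 ≈ 0.143
P(Myodon | evidence) ≈ 0.29366 / 0.34607 ≈ 0.849
P(Fuscasoma | evidence) ≈ 0.0029484 / 0.34607 ≈ 0.009
The largest is 0.849, so Myodon is most probable.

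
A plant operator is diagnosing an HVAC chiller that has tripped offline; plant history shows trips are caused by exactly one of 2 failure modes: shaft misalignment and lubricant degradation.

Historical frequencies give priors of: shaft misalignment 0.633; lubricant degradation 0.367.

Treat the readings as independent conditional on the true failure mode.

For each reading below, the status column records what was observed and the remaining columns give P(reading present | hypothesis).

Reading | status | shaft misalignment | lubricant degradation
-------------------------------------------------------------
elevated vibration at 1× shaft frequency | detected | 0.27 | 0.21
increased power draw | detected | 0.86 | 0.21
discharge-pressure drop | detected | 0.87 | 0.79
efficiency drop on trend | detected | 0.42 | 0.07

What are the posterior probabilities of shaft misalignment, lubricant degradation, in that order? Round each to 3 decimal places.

0.984, 0.016

By Bayes' rule with conditional independence, the unnormalized weight for each hypothesis is prior × ∏ likelihoods:
  shaft misalignment: 0.633 × 0.27 × 0.86 × 0.87 × 0.42 = 0.053707
  lubricant degradation: 0.367 × 0.21 × 0.21 × 0.79 × 0.07 = 0.00089501
Marginal likelihood of the evidence = 0.054602.
P(shaft misalignment | evidence) = 0.053707 / 0.054602 ≈ 0.984
P(lubricant degradation | evidence) = 0.00089501 / 0.054602 ≈ 0.016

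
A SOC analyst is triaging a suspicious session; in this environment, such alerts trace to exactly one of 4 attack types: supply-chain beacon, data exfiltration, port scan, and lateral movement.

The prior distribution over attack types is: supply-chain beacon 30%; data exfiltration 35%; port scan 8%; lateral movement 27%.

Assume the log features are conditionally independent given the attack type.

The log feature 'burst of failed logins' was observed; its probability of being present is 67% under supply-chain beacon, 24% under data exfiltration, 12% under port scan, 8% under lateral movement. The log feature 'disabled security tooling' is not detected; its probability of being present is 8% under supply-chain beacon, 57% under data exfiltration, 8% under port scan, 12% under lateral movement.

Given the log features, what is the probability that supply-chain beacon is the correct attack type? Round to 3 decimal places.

Multiply each prior by the joint likelihood of the log feature pattern (using 1 − P(present | H) for each absent log feature):
  supply-chain beacon: 0.30 × 0.67 × (1 − 0.08) = 0.18492
  data exfiltration: 0.35 × 0.24 × (1 − 0.57) = 0.03612
  port scan: 0.08 × 0.12 × (1 − 0.08) = 0.008832
  lateral movement: 0.27 × 0.08 × (1 − 0.12) = 0.019008
The unnormalized weights sum to 0.24888.
P(supply-chain beacon | evidence) = 0.18492 / 0.24888 ≈ 0.743.

0.743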